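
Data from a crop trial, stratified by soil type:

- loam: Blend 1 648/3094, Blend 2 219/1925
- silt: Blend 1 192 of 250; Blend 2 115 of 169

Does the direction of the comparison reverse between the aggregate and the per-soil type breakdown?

No

Loam: Blend 1 648/3094 = 20.9%, Blend 2 219/1925 = 11.4% → Blend 1
Silt: Blend 1 192/250 = 76.8%, Blend 2 115/169 = 68.0% → Blend 1
Overall: Blend 1 840/3344 = 25.1%, Blend 2 334/2094 = 16.0% → Blend 1
Blend 1 wins overall and in every soil group — no reversal.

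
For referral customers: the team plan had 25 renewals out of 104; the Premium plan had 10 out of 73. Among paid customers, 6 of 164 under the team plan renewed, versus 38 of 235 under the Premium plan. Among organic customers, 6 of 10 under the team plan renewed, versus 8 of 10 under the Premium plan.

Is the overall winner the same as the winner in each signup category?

Referral: the team plan 25/104 = 24.0%, the Premium plan 10/73 = 13.7% → the team plan
Paid: the team plan 6/164 = 3.7%, the Premium plan 38/235 = 16.2% → the Premium plan
Organic: the team plan 6/10 = 60.0%, the Premium plan 8/10 = 80.0% → the Premium plan
Overall: the team plan 37/278 = 13.3%, the Premium plan 56/318 = 17.6% → the Premium plan
Neither sweeps: the team plan wins 1 of 3 groups, the Premium plan wins 2. The Premium plan wins overall but not every group — no Simpson reversal.

No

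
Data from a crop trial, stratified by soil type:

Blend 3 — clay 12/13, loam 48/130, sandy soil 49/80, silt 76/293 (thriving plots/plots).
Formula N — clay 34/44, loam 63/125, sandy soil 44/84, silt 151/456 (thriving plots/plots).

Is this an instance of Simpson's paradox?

No

Clay: Blend 3 12/13 = 92.3%, Formula N 34/44 = 77.3% → Blend 3
Loam: Blend 3 48/130 = 36.9%, Formula N 63/125 = 50.4% → Formula N
Sandy soil: Blend 3 49/80 = 61.2%, Formula N 44/84 = 52.4% → Blend 3
Silt: Blend 3 76/293 = 25.9%, Formula N 151/456 = 33.1% → Formula N
Overall: Blend 3 185/516 = 35.9%, Formula N 292/709 = 41.2% → Formula N
Neither sweeps: Blend 3 wins 2 of 4 groups, Formula N wins 2. Formula N wins overall but not every group — no Simpson reversal.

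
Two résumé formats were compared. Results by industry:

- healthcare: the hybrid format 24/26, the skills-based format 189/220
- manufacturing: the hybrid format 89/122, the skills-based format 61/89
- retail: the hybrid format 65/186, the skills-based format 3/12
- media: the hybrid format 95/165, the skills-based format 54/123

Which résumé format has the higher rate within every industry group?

the hybrid format

Healthcare: the hybrid format 24/26 = 92.3%, the skills-based format 189/220 = 85.9% → the hybrid format
Manufacturing: the hybrid format 89/122 = 73.0%, the skills-based format 61/89 = 68.5% → the hybrid format
Retail: the hybrid format 65/186 = 34.9%, the skills-based format 3/12 = 25.0% → the hybrid format
Media: the hybrid format 95/165 = 57.6%, the skills-based format 54/123 = 43.9% → the hybrid format
The hybrid format has the higher rate in all 4 groups.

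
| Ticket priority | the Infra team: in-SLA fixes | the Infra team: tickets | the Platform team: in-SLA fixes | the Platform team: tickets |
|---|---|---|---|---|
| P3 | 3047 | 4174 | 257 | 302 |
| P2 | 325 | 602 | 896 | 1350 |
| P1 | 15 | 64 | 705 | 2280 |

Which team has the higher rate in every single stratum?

P3: the Infra team 3047/4174 = 73.0%, the Platform team 257/302 = 85.1% → the Platform team
P2: the Infra team 325/602 = 54.0%, the Platform team 896/1350 = 66.4% → the Platform team
P1: the Infra team 15/64 = 23.4%, the Platform team 705/2280 = 30.9% → the Platform team
The Platform team has the higher rate in all 3 groups.

the Platform team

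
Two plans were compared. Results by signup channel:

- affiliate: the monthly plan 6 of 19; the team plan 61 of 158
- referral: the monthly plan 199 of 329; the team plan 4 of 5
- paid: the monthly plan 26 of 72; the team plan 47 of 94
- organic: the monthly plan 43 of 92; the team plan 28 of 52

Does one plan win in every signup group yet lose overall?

Affiliate: the monthly plan 6/19 = 31.6%, the team plan 61/158 = 38.6% → the team plan
Referral: the monthly plan 199/329 = 60.5%, the team plan 4/5 = 80.0% → the team plan
Paid: the monthly plan 26/72 = 36.1%, the team plan 47/94 = 50.0% → the team plan
Organic: the monthly plan 43/92 = 46.7%, the team plan 28/52 = 53.8% → the team plan
Overall: the monthly plan 274/512 = 53.5%, the team plan 140/309 = 45.3% → the monthly plan
The team plan wins each signup group but the monthly plan wins overall — the comparison reverses. The team plan's customers skew toward affiliate, which has a lower base rate.

Yes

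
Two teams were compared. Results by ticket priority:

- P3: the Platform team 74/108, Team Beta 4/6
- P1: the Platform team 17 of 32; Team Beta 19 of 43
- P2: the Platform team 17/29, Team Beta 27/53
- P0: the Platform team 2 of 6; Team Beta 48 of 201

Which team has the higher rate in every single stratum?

the Platform team

P3: the Platform team 74/108 = 68.5%, Team Beta 4/6 = 66.7% → the Platform team
P1: the Platform team 17/32 = 53.1%, Team Beta 19/43 = 44.2% → the Platform team
P2: the Platform team 17/29 = 58.6%, Team Beta 27/53 = 50.9% → the Platform team
P0: the Platform team 2/6 = 33.3%, Team Beta 48/201 = 23.9% → the Platform team
The Platform team has the higher rate in all 4 groups.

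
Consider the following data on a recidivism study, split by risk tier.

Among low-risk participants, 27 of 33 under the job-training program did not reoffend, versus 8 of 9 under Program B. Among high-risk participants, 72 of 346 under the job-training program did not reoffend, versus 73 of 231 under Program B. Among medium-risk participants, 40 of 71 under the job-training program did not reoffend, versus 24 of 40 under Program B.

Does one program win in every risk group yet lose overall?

No

Low-risk: the job-training program 27/33 = 81.8%, Program B 8/9 = 88.9% → Program B
High-risk: the job-training program 72/346 = 20.8%, Program B 73/231 = 31.6% → Program B
Medium-risk: the job-training program 40/71 = 56.3%, Program B 24/40 = 60.0% → Program B
Overall: the job-training program 139/450 = 30.9%, Program B 105/280 = 37.5% → Program B
Program B wins overall and in every risk group — no reversal.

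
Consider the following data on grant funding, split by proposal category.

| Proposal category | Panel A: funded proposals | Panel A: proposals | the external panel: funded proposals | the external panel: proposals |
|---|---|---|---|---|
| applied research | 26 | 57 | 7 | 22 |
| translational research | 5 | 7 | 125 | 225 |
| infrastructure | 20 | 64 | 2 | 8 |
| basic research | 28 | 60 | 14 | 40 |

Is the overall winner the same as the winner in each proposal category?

Applied research: Panel A 26/57 = 45.6%, the external panel 7/22 = 31.8% → Panel A
Translational research: Panel A 5/7 = 71.4%, the external panel 125/225 = 55.6% → Panel A
Infrastructure: Panel A 20/64 = 31.2%, the external panel 2/8 = 25.0% → Panel A
Basic research: Panel A 28/60 = 46.7%, the external panel 14/40 = 35.0% → Panel A
Overall: Panel A 79/188 = 42.0%, the external panel 148/295 = 50.2% → the external panel
Panel A wins each proposal group but the external panel wins overall — the comparison reverses. Panel A's proposals skew toward infrastructure, which has a lower base rate.

No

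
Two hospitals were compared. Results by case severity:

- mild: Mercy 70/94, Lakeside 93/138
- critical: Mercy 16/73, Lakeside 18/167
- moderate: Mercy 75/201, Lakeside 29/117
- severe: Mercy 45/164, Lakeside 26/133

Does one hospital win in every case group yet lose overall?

Mild: Mercy 70/94 = 74.5%, Lakeside 93/138 = 67.4% → Mercy
Critical: Mercy 16/73 = 21.9%, Lakeside 18/167 = 10.8% → Mercy
Moderate: Mercy 75/201 = 37.3%, Lakeside 29/117 = 24.8% → Mercy
Severe: Mercy 45/164 = 27.4%, Lakeside 26/133 = 19.5% → Mercy
Overall: Mercy 206/532 = 38.7%, Lakeside 166/555 = 29.9% → Mercy
Mercy wins overall and in every case group — no reversal.

No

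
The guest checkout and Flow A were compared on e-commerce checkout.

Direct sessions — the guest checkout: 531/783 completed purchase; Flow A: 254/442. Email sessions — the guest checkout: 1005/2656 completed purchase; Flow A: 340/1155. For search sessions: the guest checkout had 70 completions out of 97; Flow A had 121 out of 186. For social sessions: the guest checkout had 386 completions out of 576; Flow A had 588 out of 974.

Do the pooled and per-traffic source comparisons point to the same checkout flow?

Direct: the guest checkout 531/783 = 67.8%, Flow A 254/442 = 57.5% → the guest checkout
Email: the guest checkout 1005/2656 = 37.8%, Flow A 340/1155 = 29.4% → the guest checkout
Search: the guest checkout 70/97 = 72.2%, Flow A 121/186 = 65.1% → the guest checkout
Social: the guest checkout 386/576 = 67.0%, Flow A 588/974 = 60.4% → the guest checkout
Overall: the guest checkout 1992/4112 = 48.4%, Flow A 1303/2757 = 47.3% → the guest checkout
The guest checkout wins overall and in every traffic group — no reversal.

Yes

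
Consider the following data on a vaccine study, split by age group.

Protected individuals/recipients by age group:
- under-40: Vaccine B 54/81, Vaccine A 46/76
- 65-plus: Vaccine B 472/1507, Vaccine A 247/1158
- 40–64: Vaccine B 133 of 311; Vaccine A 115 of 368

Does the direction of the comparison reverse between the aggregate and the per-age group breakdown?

Under-40: Vaccine B 54/81 = 66.7%, Vaccine A 46/76 = 60.5% → Vaccine B
65-plus: Vaccine B 472/1507 = 31.3%, Vaccine A 247/1158 = 21.3% → Vaccine B
40–64: Vaccine B 133/311 = 42.8%, Vaccine A 115/368 = 31.2% → Vaccine B
Overall: Vaccine B 659/1899 = 34.7%, Vaccine A 408/1602 = 25.5% → Vaccine B
Vaccine B wins overall and in every age group — no reversal.

No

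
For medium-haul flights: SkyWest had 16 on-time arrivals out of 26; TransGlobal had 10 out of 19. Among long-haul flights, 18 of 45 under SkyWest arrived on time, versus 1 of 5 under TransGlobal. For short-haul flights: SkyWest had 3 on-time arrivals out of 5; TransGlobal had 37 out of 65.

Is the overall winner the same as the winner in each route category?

No

Medium-haul: SkyWest 16/26 = 61.5%, TransGlobal 10/19 = 52.6% → SkyWest
Long-haul: SkyWest 18/45 = 40.0%, TransGlobal 1/5 = 20.0% → SkyWest
Short-haul: SkyWest 3/5 = 60.0%, TransGlobal 37/65 = 56.9% → SkyWest
Overall: SkyWest 37/76 = 48.7%, TransGlobal 48/89 = 53.9% → TransGlobal
SkyWest wins each route group but TransGlobal wins overall — the comparison reverses. SkyWest's flights skew toward long-haul, which has a lower base rate.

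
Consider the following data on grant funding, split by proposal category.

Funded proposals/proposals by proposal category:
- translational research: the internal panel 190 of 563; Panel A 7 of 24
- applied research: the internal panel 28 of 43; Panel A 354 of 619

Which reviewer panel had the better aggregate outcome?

Translational research: the internal panel 190/563 = 33.7%, Panel A 7/24 = 29.2% → the internal panel
Applied research: the internal panel 28/43 = 65.1%, Panel A 354/619 = 57.2% → the internal panel
Overall: the internal panel 218/606 = 36.0%, Panel A 361/643 = 56.1% → Panel A
(The internal panel wins every proposal group but Panel A wins overall — the internal panel's proposals skew toward the low-rate translational research group.)

Panel A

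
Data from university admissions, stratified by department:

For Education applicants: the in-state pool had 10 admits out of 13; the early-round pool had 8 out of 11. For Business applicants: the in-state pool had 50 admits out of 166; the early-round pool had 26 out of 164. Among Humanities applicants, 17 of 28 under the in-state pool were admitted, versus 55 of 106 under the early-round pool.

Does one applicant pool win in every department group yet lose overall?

No

Education: the in-state pool 10/13 = 76.9%, the early-round pool 8/11 = 72.7% → the in-state pool
Business: the in-state pool 50/166 = 30.1%, the early-round pool 26/164 = 15.9% → the in-state pool
Humanities: the in-state pool 17/28 = 60.7%, the early-round pool 55/106 = 51.9% → the in-state pool
Overall: the in-state pool 77/207 = 37.2%, the early-round pool 89/281 = 31.7% → the in-state pool
The in-state pool wins overall and in every department group — no reversal.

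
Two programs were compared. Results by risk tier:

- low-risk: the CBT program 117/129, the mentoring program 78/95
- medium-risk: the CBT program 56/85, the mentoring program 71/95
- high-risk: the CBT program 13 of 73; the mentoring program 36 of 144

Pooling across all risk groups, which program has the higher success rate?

the CBT program

Low-risk: the CBT program 117/129 = 90.7%, the mentoring program 78/95 = 82.1% → the CBT program
Medium-risk: the CBT program 56/85 = 65.9%, the mentoring program 71/95 = 74.7% → the mentoring program
High-risk: the CBT program 13/73 = 17.8%, the mentoring program 36/144 = 25.0% → the mentoring program
Overall: the CBT program 186/287 = 64.8%, the mentoring program 185/334 = 55.4% → the CBT program
(Neither sweeps every risk group, but the CBT program has the higher pooled rate.)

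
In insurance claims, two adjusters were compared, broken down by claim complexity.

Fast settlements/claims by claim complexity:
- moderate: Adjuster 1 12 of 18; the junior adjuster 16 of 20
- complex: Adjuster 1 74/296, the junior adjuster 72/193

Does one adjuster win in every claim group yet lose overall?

Moderate: Adjuster 1 12/18 = 66.7%, the junior adjuster 16/20 = 80.0% → the junior adjuster
Complex: Adjuster 1 74/296 = 25.0%, the junior adjuster 72/193 = 37.3% → the junior adjuster
Overall: Adjuster 1 86/314 = 27.4%, the junior adjuster 88/213 = 41.3% → the junior adjuster
The junior adjuster wins overall and in every claim group — no reversal.

No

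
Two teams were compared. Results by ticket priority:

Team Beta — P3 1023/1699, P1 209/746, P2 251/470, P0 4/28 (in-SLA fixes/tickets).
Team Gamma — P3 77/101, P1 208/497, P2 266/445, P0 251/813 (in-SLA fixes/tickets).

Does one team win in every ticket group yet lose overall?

P3: Team Beta 1023/1699 = 60.2%, Team Gamma 77/101 = 76.2% → Team Gamma
P1: Team Beta 209/746 = 28.0%, Team Gamma 208/497 = 41.9% → Team Gamma
P2: Team Beta 251/470 = 53.4%, Team Gamma 266/445 = 59.8% → Team Gamma
P0: Team Beta 4/28 = 14.3%, Team Gamma 251/813 = 30.9% → Team Gamma
Overall: Team Beta 1487/2943 = 50.5%, Team Gamma 802/1856 = 43.2% → Team Beta
Team Gamma wins each ticket group but Team Beta wins overall — the comparison reverses. Team Gamma's tickets skew toward P0, which has a lower base rate.

Yes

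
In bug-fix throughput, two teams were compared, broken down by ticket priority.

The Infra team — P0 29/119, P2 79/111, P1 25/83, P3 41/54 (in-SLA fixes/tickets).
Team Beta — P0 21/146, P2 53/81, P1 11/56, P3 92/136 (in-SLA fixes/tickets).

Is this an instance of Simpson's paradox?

No

P0: the Infra team 29/119 = 24.4%, Team Beta 21/146 = 14.4% → the Infra team
P2: the Infra team 79/111 = 71.2%, Team Beta 53/81 = 65.4% → the Infra team
P1: the Infra team 25/83 = 30.1%, Team Beta 11/56 = 19.6% → the Infra team
P3: the Infra team 41/54 = 75.9%, Team Beta 92/136 = 67.6% → the Infra team
Overall: the Infra team 174/367 = 47.4%, Team Beta 177/419 = 42.2% → the Infra team
The Infra team wins overall and in every ticket group — no reversal.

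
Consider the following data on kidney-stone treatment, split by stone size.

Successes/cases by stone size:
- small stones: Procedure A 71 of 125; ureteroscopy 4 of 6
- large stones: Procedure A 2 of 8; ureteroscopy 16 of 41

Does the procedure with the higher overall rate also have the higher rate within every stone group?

Small stones: Procedure A 71/125 = 56.8%, ureteroscopy 4/6 = 66.7% → ureteroscopy
Large stones: Procedure A 2/8 = 25.0%, ureteroscopy 16/41 = 39.0% → ureteroscopy
Overall: Procedure A 73/133 = 54.9%, ureteroscopy 20/47 = 42.6% → Procedure A
Ureteroscopy wins each stone group but Procedure A wins overall — the comparison reverses. Ureteroscopy's cases skew toward large stones, which has a lower base rate.

No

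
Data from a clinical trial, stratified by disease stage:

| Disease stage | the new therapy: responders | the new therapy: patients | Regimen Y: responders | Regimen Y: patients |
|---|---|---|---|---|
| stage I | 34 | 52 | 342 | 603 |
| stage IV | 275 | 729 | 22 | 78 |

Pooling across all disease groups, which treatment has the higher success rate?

Stage I: the new therapy 34/52 = 65.4%, Regimen Y 342/603 = 56.7% → the new therapy
Stage IV: the new therapy 275/729 = 37.7%, Regimen Y 22/78 = 28.2% → the new therapy
Overall: the new therapy 309/781 = 39.6%, Regimen Y 364/681 = 53.5% → Regimen Y
(The new therapy wins every disease group but Regimen Y wins overall — the new therapy's patients skew toward the low-rate stage IV group.)

Regimen Y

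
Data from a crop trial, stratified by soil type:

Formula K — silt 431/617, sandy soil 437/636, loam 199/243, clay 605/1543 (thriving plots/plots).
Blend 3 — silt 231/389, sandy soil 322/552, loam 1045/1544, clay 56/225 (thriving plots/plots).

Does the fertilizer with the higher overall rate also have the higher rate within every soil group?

No

Silt: Formula K 431/617 = 69.9%, Blend 3 231/389 = 59.4% → Formula K
Sandy soil: Formula K 437/636 = 68.7%, Blend 3 322/552 = 58.3% → Formula K
Loam: Formula K 199/243 = 81.9%, Blend 3 1045/1544 = 67.7% → Formula K
Clay: Formula K 605/1543 = 39.2%, Blend 3 56/225 = 24.9% → Formula K
Overall: Formula K 1672/3039 = 55.0%, Blend 3 1654/2710 = 61.0% → Blend 3
Formula K wins each soil group but Blend 3 wins overall — the comparison reverses. Formula K's plots skew toward clay, which has a lower base rate.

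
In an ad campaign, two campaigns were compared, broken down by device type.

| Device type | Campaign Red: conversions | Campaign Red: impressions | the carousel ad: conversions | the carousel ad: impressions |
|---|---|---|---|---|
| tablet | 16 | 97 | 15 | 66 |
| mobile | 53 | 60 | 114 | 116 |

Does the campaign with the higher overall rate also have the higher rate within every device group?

Tablet: Campaign Red 16/97 = 16.5%, the carousel ad 15/66 = 22.7% → the carousel ad
Mobile: Campaign Red 53/60 = 88.3%, the carousel ad 114/116 = 98.3% → the carousel ad
Overall: Campaign Red 69/157 = 43.9%, the carousel ad 129/182 = 70.9% → the carousel ad
The carousel ad wins overall and in every device group — no reversal.

Yes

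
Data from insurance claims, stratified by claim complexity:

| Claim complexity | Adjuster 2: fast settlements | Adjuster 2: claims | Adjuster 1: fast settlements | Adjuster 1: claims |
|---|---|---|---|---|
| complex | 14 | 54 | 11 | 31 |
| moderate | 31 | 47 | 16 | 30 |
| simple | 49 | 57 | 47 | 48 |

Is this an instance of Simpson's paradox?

No

Complex: Adjuster 2 14/54 = 25.9%, Adjuster 1 11/31 = 35.5% → Adjuster 1
Moderate: Adjuster 2 31/47 = 66.0%, Adjuster 1 16/30 = 53.3% → Adjuster 2
Simple: Adjuster 2 49/57 = 86.0%, Adjuster 1 47/48 = 97.9% → Adjuster 1
Overall: Adjuster 2 94/158 = 59.5%, Adjuster 1 74/109 = 67.9% → Adjuster 1
Neither sweeps: Adjuster 2 wins 1 of 3 groups, Adjuster 1 wins 2. Adjuster 1 wins overall but not every group — no Simpson reversal.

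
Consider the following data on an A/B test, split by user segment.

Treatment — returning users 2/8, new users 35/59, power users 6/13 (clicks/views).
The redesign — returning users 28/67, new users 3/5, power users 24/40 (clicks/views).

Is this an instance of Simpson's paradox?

Yes

Returning users: Treatment 2/8 = 25.0%, the redesign 28/67 = 41.8% → the redesign
New users: Treatment 35/59 = 59.3%, the redesign 3/5 = 60.0% → the redesign
Power users: Treatment 6/13 = 46.2%, the redesign 24/40 = 60.0% → the redesign
Overall: Treatment 43/80 = 53.8%, the redesign 55/112 = 49.1% → Treatment
The redesign wins each user group but Treatment wins overall — the comparison reverses. The redesign's views skew toward returning users, which has a lower base rate.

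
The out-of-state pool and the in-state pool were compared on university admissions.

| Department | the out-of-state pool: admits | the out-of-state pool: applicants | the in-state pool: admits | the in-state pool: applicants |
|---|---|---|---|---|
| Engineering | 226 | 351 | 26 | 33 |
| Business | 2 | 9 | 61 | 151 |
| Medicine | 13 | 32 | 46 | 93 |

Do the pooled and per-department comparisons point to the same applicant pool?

No

Engineering: the out-of-state pool 226/351 = 64.4%, the in-state pool 26/33 = 78.8% → the in-state pool
Business: the out-of-state pool 2/9 = 22.2%, the in-state pool 61/151 = 40.4% → the in-state pool
Medicine: the out-of-state pool 13/32 = 40.6%, the in-state pool 46/93 = 49.5% → the in-state pool
Overall: the out-of-state pool 241/392 = 61.5%, the in-state pool 133/277 = 48.0% → the out-of-state pool
The in-state pool wins each department group but the out-of-state pool wins overall — the comparison reverses. The in-state pool's applicants skew toward Business, which has a lower base rate.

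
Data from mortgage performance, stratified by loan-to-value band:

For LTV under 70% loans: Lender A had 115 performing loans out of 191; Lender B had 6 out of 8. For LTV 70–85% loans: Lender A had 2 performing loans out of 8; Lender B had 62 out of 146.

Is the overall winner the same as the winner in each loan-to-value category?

No

LTV under 70%: Lender A 115/191 = 60.2%, Lender B 6/8 = 75.0% → Lender B
LTV 70–85%: Lender A 2/8 = 25.0%, Lender B 62/146 = 42.5% → Lender B
Overall: Lender A 117/199 = 58.8%, Lender B 68/154 = 44.2% → Lender A
Lender B wins each loan-to-value group but Lender A wins overall — the comparison reverses. Lender B's loans skew toward LTV 70–85%, which has a lower base rate.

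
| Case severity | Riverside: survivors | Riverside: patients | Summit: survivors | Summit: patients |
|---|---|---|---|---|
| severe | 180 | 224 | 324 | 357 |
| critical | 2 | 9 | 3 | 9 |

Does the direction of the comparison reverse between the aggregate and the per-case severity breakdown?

No

Severe: Riverside 180/224 = 80.4%, Summit 324/357 = 90.8% → Summit
Critical: Riverside 2/9 = 22.2%, Summit 3/9 = 33.3% → Summit
Overall: Riverside 182/233 = 78.1%, Summit 327/366 = 89.3% → Summit
Summit wins overall and in every case group — no reversal.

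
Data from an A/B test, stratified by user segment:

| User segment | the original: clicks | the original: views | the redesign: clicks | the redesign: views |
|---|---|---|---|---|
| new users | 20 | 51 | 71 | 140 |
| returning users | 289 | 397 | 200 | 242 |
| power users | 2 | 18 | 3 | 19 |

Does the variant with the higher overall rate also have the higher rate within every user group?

New users: the original 20/51 = 39.2%, the redesign 71/140 = 50.7% → the redesign
Returning users: the original 289/397 = 72.8%, the redesign 200/242 = 82.6% → the redesign
Power users: the original 2/18 = 11.1%, the redesign 3/19 = 15.8% → the redesign
Overall: the original 311/466 = 66.7%, the redesign 274/401 = 68.3% → the redesign
The redesign wins overall and in every user group — no reversal.

Yes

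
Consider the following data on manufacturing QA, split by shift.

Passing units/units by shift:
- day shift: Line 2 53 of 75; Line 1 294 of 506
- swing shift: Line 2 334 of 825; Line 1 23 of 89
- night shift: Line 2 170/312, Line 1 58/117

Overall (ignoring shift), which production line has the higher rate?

Day shift: Line 2 53/75 = 70.7%, Line 1 294/506 = 58.1% → Line 2
Swing shift: Line 2 334/825 = 40.5%, Line 1 23/89 = 25.8% → Line 2
Night shift: Line 2 170/312 = 54.5%, Line 1 58/117 = 49.6% → Line 2
Overall: Line 2 557/1212 = 46.0%, Line 1 375/712 = 52.7% → Line 1
(Line 2 wins every shift group but Line 1 wins overall — Line 2's units skew toward the low-rate swing shift group.)

Line 1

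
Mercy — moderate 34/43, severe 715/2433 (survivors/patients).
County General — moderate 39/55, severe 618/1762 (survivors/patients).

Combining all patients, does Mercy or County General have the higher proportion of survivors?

County General

Moderate: Mercy 34/43 = 79.1%, County General 39/55 = 70.9% → Mercy
Severe: Mercy 715/2433 = 29.4%, County General 618/1762 = 35.1% → County General
Overall: Mercy 749/2476 = 30.3%, County General 657/1817 = 36.2% → County General
(Neither sweeps every case group, but County General has the higher pooled rate.)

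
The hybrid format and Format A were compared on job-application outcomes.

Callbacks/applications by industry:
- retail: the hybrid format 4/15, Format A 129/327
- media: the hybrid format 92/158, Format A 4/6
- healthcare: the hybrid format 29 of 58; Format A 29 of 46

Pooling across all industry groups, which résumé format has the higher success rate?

the hybrid format

Retail: the hybrid format 4/15 = 26.7%, Format A 129/327 = 39.4% → Format A
Media: the hybrid format 92/158 = 58.2%, Format A 4/6 = 66.7% → Format A
Healthcare: the hybrid format 29/58 = 50.0%, Format A 29/46 = 63.0% → Format A
Overall: the hybrid format 125/231 = 54.1%, Format A 162/379 = 42.7% → the hybrid format
(Format A wins every industry group but the hybrid format wins overall — Format A's applications skew toward the low-rate retail group.)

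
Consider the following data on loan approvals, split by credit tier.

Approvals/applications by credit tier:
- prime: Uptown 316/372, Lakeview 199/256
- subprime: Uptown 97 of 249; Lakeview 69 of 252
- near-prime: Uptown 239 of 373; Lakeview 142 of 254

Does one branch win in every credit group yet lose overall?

No

Prime: Uptown 316/372 = 84.9%, Lakeview 199/256 = 77.7% → Uptown
Subprime: Uptown 97/249 = 39.0%, Lakeview 69/252 = 27.4% → Uptown
Near-prime: Uptown 239/373 = 64.1%, Lakeview 142/254 = 55.9% → Uptown
Overall: Uptown 652/994 = 65.6%, Lakeview 410/762 = 53.8% → Uptown
Uptown wins overall and in every credit group — no reversal.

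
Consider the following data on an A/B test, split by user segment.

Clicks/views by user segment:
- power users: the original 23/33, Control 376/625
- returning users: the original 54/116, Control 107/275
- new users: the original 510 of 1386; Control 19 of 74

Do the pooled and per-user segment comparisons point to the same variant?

Power users: the original 23/33 = 69.7%, Control 376/625 = 60.2% → the original
Returning users: the original 54/116 = 46.6%, Control 107/275 = 38.9% → the original
New users: the original 510/1386 = 36.8%, Control 19/74 = 25.7% → the original
Overall: the original 587/1535 = 38.2%, Control 502/974 = 51.5% → Control
The original wins each user group but Control wins overall — the comparison reverses. The original's views skew toward new users, which has a lower base rate.

No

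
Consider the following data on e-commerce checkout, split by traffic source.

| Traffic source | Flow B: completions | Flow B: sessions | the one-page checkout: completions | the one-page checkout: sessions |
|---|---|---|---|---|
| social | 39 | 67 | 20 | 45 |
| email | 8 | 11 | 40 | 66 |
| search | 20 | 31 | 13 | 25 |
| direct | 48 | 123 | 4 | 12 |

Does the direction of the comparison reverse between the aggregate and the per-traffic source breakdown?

Social: Flow B 39/67 = 58.2%, the one-page checkout 20/45 = 44.4% → Flow B
Email: Flow B 8/11 = 72.7%, the one-page checkout 40/66 = 60.6% → Flow B
Search: Flow B 20/31 = 64.5%, the one-page checkout 13/25 = 52.0% → Flow B
Direct: Flow B 48/123 = 39.0%, the one-page checkout 4/12 = 33.3% → Flow B
Overall: Flow B 115/232 = 49.6%, the one-page checkout 77/148 = 52.0% → the one-page checkout
Flow B wins each traffic group but the one-page checkout wins overall — the comparison reverses. Flow B's sessions skew toward direct, which has a lower base rate.

Yes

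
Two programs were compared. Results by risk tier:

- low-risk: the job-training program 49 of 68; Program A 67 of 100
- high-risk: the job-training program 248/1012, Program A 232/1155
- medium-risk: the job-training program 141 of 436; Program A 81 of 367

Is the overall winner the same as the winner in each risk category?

Low-risk: the job-training program 49/68 = 72.1%, Program A 67/100 = 67.0% → the job-training program
High-risk: the job-training program 248/1012 = 24.5%, Program A 232/1155 = 20.1% → the job-training program
Medium-risk: the job-training program 141/436 = 32.3%, Program A 81/367 = 22.1% → the job-training program
Overall: the job-training program 438/1516 = 28.9%, Program A 380/1622 = 23.4% → the job-training program
The job-training program wins overall and in every risk group — no reversal.

Yes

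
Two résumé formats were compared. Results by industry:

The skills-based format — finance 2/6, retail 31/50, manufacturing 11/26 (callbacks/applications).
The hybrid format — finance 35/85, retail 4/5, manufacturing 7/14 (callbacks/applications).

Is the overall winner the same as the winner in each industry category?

Finance: the skills-based format 2/6 = 33.3%, the hybrid format 35/85 = 41.2% → the hybrid format
Retail: the skills-based format 31/50 = 62.0%, the hybrid format 4/5 = 80.0% → the hybrid format
Manufacturing: the skills-based format 11/26 = 42.3%, the hybrid format 7/14 = 50.0% → the hybrid format
Overall: the skills-based format 44/82 = 53.7%, the hybrid format 46/104 = 44.2% → the skills-based format
The hybrid format wins each industry group but the skills-based format wins overall — the comparison reverses. The hybrid format's applications skew toward finance, which has a lower base rate.

No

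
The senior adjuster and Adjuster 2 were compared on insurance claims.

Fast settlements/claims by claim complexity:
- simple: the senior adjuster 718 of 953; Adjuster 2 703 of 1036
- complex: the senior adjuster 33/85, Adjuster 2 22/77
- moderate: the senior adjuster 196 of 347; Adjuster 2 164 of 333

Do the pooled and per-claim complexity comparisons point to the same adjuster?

Yes

Simple: the senior adjuster 718/953 = 75.3%, Adjuster 2 703/1036 = 67.9% → the senior adjuster
Complex: the senior adjuster 33/85 = 38.8%, Adjuster 2 22/77 = 28.6% → the senior adjuster
Moderate: the senior adjuster 196/347 = 56.5%, Adjuster 2 164/333 = 49.2% → the senior adjuster
Overall: the senior adjuster 947/1385 = 68.4%, Adjuster 2 889/1446 = 61.5% → the senior adjuster
The senior adjuster wins overall and in every claim group — no reversal.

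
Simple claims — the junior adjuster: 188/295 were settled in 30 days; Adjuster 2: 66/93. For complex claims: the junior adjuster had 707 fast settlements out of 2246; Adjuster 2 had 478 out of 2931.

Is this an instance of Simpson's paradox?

No

Simple: the junior adjuster 188/295 = 63.7%, Adjuster 2 66/93 = 71.0% → Adjuster 2
Complex: the junior adjuster 707/2246 = 31.5%, Adjuster 2 478/2931 = 16.3% → the junior adjuster
Overall: the junior adjuster 895/2541 = 35.2%, Adjuster 2 544/3024 = 18.0% → the junior adjuster
Neither sweeps: the junior adjuster wins 1 of 2 groups, Adjuster 2 wins 1. The junior adjuster wins overall but not every group — no Simpson reversal.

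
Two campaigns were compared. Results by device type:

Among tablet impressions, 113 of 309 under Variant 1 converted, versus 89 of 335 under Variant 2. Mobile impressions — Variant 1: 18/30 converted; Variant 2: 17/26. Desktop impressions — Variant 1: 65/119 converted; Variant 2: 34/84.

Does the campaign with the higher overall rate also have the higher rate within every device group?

No

Tablet: Variant 1 113/309 = 36.6%, Variant 2 89/335 = 26.6% → Variant 1
Mobile: Variant 1 18/30 = 60.0%, Variant 2 17/26 = 65.4% → Variant 2
Desktop: Variant 1 65/119 = 54.6%, Variant 2 34/84 = 40.5% → Variant 1
Overall: Variant 1 196/458 = 42.8%, Variant 2 140/445 = 31.5% → Variant 1
Neither sweeps: Variant 1 wins 2 of 3 groups, Variant 2 wins 1. Variant 1 wins overall but not every group — no Simpson reversal.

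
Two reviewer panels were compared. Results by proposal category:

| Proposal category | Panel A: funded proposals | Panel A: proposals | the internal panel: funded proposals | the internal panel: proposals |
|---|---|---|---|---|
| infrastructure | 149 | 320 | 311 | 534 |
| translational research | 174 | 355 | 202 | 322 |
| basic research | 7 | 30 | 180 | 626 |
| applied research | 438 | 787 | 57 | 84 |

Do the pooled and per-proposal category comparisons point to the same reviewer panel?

No

Infrastructure: Panel A 149/320 = 46.6%, the internal panel 311/534 = 58.2% → the internal panel
Translational research: Panel A 174/355 = 49.0%, the internal panel 202/322 = 62.7% → the internal panel
Basic research: Panel A 7/30 = 23.3%, the internal panel 180/626 = 28.8% → the internal panel
Applied research: Panel A 438/787 = 55.7%, the internal panel 57/84 = 67.9% → the internal panel
Overall: Panel A 768/1492 = 51.5%, the internal panel 750/1566 = 47.9% → Panel A
The internal panel wins each proposal group but Panel A wins overall — the comparison reverses. The internal panel's proposals skew toward basic research, which has a lower base rate.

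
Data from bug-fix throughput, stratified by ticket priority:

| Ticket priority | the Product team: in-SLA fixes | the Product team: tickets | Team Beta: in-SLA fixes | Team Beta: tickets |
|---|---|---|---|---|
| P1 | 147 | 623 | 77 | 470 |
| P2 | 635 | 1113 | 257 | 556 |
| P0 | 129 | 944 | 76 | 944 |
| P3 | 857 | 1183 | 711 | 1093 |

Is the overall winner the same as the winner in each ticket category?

P1: the Product team 147/623 = 23.6%, Team Beta 77/470 = 16.4% → the Product team
P2: the Product team 635/1113 = 57.1%, Team Beta 257/556 = 46.2% → the Product team
P0: the Product team 129/944 = 13.7%, Team Beta 76/944 = 8.1% → the Product team
P3: the Product team 857/1183 = 72.4%, Team Beta 711/1093 = 65.1% → the Product team
Overall: the Product team 1768/3863 = 45.8%, Team Beta 1121/3063 = 36.6% → the Product team
The Product team wins overall and in every ticket group — no reversal.

Yes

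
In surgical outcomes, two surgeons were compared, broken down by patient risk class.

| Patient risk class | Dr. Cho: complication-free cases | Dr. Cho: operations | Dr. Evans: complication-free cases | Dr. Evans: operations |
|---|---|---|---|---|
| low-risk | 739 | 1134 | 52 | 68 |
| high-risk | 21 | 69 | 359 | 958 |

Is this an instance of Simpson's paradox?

Yes

Low-risk: Dr. Cho 739/1134 = 65.2%, Dr. Evans 52/68 = 76.5% → Dr. Evans
High-risk: Dr. Cho 21/69 = 30.4%, Dr. Evans 359/958 = 37.5% → Dr. Evans
Overall: Dr. Cho 760/1203 = 63.2%, Dr. Evans 411/1026 = 40.1% → Dr. Cho
Dr. Evans wins each patient risk group but Dr. Cho wins overall — the comparison reverses. Dr. Evans's operations skew toward high-risk, which has a lower base rate.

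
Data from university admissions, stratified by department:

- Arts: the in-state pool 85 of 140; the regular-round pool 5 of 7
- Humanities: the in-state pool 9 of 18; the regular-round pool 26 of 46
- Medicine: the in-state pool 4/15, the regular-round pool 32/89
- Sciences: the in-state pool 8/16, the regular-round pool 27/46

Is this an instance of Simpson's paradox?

Yes

Arts: the in-state pool 85/140 = 60.7%, the regular-round pool 5/7 = 71.4% → the regular-round pool
Humanities: the in-state pool 9/18 = 50.0%, the regular-round pool 26/46 = 56.5% → the regular-round pool
Medicine: the in-state pool 4/15 = 26.7%, the regular-round pool 32/89 = 36.0% → the regular-round pool
Sciences: the in-state pool 8/16 = 50.0%, the regular-round pool 27/46 = 58.7% → the regular-round pool
Overall: the in-state pool 106/189 = 56.1%, the regular-round pool 90/188 = 47.9% → the in-state pool
The regular-round pool wins each department group but the in-state pool wins overall — the comparison reverses. The regular-round pool's applicants skew toward Medicine, which has a lower base rate.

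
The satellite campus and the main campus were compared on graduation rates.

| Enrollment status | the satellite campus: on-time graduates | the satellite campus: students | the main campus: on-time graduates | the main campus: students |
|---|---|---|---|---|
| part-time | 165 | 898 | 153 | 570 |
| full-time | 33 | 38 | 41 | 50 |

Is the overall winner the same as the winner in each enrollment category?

No

Part-time: the satellite campus 165/898 = 18.4%, the main campus 153/570 = 26.8% → the main campus
Full-time: the satellite campus 33/38 = 86.8%, the main campus 41/50 = 82.0% → the satellite campus
Overall: the satellite campus 198/936 = 21.2%, the main campus 194/620 = 31.3% → the main campus
Neither sweeps: the satellite campus wins 1 of 2 groups, the main campus wins 1. The main campus wins overall but not every group — no Simpson reversal.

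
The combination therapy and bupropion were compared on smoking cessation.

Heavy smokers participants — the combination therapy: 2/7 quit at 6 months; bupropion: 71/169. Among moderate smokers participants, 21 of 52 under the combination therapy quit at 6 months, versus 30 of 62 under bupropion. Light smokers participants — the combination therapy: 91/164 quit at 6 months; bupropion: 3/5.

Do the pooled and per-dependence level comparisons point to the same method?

No

Heavy smokers: the combination therapy 2/7 = 28.6%, bupropion 71/169 = 42.0% → bupropion
Moderate smokers: the combination therapy 21/52 = 40.4%, bupropion 30/62 = 48.4% → bupropion
Light smokers: the combination therapy 91/164 = 55.5%, bupropion 3/5 = 60.0% → bupropion
Overall: the combination therapy 114/223 = 51.1%, bupropion 104/236 = 44.1% → the combination therapy
Bupropion wins each dependence group but the combination therapy wins overall — the comparison reverses. Bupropion's participants skew toward heavy smokers, which has a lower base rate.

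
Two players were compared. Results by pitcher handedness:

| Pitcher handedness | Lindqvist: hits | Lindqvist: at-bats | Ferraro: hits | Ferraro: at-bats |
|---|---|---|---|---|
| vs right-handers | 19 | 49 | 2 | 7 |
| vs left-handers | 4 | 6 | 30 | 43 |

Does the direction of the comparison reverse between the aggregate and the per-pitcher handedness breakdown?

Vs right-handers: Lindqvist 19/49 = 38.8%, Ferraro 2/7 = 28.6% → Lindqvist
Vs left-handers: Lindqvist 4/6 = 66.7%, Ferraro 30/43 = 69.8% → Ferraro
Overall: Lindqvist 23/55 = 41.8%, Ferraro 32/50 = 64.0% → Ferraro
Neither sweeps: Lindqvist wins 1 of 2 groups, Ferraro wins 1. Ferraro wins overall but not every group — no Simpson reversal.

No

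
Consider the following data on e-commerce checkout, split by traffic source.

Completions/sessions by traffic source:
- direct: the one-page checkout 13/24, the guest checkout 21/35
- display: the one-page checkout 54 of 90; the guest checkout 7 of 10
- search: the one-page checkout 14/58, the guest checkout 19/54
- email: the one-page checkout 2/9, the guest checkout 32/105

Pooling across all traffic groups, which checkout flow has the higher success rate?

Direct: the one-page checkout 13/24 = 54.2%, the guest checkout 21/35 = 60.0% → the guest checkout
Display: the one-page checkout 54/90 = 60.0%, the guest checkout 7/10 = 70.0% → the guest checkout
Search: the one-page checkout 14/58 = 24.1%, the guest checkout 19/54 = 35.2% → the guest checkout
Email: the one-page checkout 2/9 = 22.2%, the guest checkout 32/105 = 30.5% → the guest checkout
Overall: the one-page checkout 83/181 = 45.9%, the guest checkout 79/204 = 38.7% → the one-page checkout
(The guest checkout wins every traffic group but the one-page checkout wins overall — the guest checkout's sessions skew toward the low-rate email group.)

the one-page checkout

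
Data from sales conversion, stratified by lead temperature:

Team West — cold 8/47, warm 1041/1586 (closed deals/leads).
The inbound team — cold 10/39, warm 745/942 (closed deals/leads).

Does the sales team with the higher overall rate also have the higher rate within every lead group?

Yes

Cold: Team West 8/47 = 17.0%, the inbound team 10/39 = 25.6% → the inbound team
Warm: Team West 1041/1586 = 65.6%, the inbound team 745/942 = 79.1% → the inbound team
Overall: Team West 1049/1633 = 64.2%, the inbound team 755/981 = 77.0% → the inbound team
The inbound team wins overall and in every lead group — no reversal.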